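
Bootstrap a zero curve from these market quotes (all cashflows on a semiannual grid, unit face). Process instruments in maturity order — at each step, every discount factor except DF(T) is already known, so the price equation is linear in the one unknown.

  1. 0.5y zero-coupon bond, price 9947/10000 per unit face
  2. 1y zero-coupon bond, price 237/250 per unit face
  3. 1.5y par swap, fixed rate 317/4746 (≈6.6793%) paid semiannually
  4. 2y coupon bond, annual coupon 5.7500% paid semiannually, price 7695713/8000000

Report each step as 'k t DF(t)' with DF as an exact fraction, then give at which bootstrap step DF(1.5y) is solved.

step 1 [0.5y] zero: DF = P = 9947/10000 ≈ 0.994700
step 2 [1y] zero: DF = P = 237/250 ≈ 0.948000
step 3 [1.5y] swap r/2=317/9492: DF=(1 − 317/9492·(0.994700+0.948000))/(1+317/9492) = 9049/10000 ≈ 0.904900
step 4 [2y] bond c/2=23/800: DF=(7695713/8000000 − 23/800·(0.994700+0.948000+0.904900))/(1+23/800) = 1711/2000 ≈ 0.855500

1 1/2 9947/10000
2 1 237/250
3 3/2 9049/10000
4 2 1711/2000
DF(1.5y) is solved at step 3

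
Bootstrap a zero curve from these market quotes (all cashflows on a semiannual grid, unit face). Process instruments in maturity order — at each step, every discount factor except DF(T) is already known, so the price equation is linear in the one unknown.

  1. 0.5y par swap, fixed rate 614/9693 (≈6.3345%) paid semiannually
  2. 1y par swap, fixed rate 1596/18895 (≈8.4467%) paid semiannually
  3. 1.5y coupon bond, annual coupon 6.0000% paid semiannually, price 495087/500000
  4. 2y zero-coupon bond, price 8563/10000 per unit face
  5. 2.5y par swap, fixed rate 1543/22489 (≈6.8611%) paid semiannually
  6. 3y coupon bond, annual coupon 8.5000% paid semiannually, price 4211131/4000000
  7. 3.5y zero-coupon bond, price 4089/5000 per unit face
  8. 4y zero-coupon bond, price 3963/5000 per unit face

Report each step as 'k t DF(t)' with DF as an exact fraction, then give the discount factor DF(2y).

1 1/2 9693/10000
2 1 4601/5000
3 3/2 9063/10000
4 2 8563/10000
5 5/2 8457/10000
6 3 1653/2000
7 7/2 4089/5000
8 4 3963/5000
DF(2y) = 8563/10000 ≈ 0.856300

step 1 [0.5y] swap r/2=307/9693: DF=(1 − 307/9693·(0))/(1+307/9693) = 9693/10000 ≈ 0.969300
step 2 [1y] swap r/2=798/18895: DF=(1 − 798/18895·(0.969300))/(1+798/18895) = 4601/5000 ≈ 0.920200
step 3 [1.5y] bond c/2=3/100: DF=(495087/500000 − 3/100·(0.969300+0.920200))/(1+3/100) = 9063/10000 ≈ 0.906300
step 4 [2y] zero: DF = P = 8563/10000 ≈ 0.856300
step 5 [2.5y] swap r/2=1543/44978: DF=(1 − 1543/44978·(0.969300+0.920200+0.906300+0.856300))/(1+1543/44978) = 8457/10000 ≈ 0.845700
step 6 [3y] bond c/2=17/400: DF=(4211131/4000000 − 17/400·(0.969300+0.920200+0.906300+0.856300+0.845700))/(1+17/400) = 1653/2000 ≈ 0.826500
step 7 [3.5y] zero: DF = P = 4089/5000 ≈ 0.817800
step 8 [4y] zero: DF = P = 3963/5000 ≈ 0.792600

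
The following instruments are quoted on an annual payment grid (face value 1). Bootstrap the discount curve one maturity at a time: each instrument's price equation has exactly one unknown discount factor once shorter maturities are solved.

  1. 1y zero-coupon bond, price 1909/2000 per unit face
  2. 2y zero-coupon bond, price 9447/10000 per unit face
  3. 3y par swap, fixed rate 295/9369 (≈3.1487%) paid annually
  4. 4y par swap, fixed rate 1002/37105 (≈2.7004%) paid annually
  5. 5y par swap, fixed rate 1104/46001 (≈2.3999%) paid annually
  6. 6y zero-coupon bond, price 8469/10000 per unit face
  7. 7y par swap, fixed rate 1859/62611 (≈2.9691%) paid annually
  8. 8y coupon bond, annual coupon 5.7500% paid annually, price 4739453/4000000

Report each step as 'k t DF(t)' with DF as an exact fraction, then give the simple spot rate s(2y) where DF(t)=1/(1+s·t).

step 1 [1y] zero: DF = P = 1909/2000 ≈ 0.954500
step 2 [2y] zero: DF = P = 9447/10000 ≈ 0.944700
step 3 [3y] swap r/1=295/9369: DF=(1 − 295/9369·(0.954500+0.944700))/(1+295/9369) = 1823/2000 ≈ 0.911500
step 4 [4y] swap r/1=1002/37105: DF=(1 − 1002/37105·(0.954500+0.944700+0.911500))/(1+1002/37105) = 4499/5000 ≈ 0.899800
step 5 [5y] swap r/1=1104/46001: DF=(1 − 1104/46001·(0.954500+0.944700+0.911500+0.899800))/(1+1104/46001) = 556/625 ≈ 0.889600
step 6 [6y] zero: DF = P = 8469/10000 ≈ 0.846900
step 7 [7y] swap r/1=1859/62611: DF=(1 − 1859/62611·(0.954500+0.944700+0.911500+0.899800+0.889600+0.846900))/(1+1859/62611) = 8141/10000 ≈ 0.814100
step 8 [8y] bond c/1=23/400: DF=(4739453/4000000 − 23/400·(0.954500+0.944700+0.911500+0.899800+0.889600+0.846900+0.814100))/(1+23/400) = 39/50 ≈ 0.780000

1 1 1909/2000
2 2 9447/10000
3 3 1823/2000
4 4 4499/5000
5 5 556/625
6 6 8469/10000
7 7 8141/10000
8 8 39/50
s(2y) = (1/(9447/10000) − 1)/(2) = 553/18894 ≈ 2.9269%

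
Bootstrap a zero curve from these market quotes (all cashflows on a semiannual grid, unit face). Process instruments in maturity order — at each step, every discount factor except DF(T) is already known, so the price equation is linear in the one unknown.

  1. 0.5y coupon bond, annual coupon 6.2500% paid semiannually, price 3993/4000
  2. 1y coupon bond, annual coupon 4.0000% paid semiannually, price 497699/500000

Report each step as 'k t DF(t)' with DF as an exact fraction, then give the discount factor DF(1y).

1 1/2 121/125
2 1 9569/10000
DF(1y) = 9569/10000 ≈ 0.956900

step 1 [0.5y] bond c/2=1/32: DF=(3993/4000 − 1/32·(0))/(1+1/32) = 121/125 ≈ 0.968000
step 2 [1y] bond c/2=1/50: DF=(497699/500000 − 1/50·(0.968000))/(1+1/50) = 9569/10000 ≈ 0.956900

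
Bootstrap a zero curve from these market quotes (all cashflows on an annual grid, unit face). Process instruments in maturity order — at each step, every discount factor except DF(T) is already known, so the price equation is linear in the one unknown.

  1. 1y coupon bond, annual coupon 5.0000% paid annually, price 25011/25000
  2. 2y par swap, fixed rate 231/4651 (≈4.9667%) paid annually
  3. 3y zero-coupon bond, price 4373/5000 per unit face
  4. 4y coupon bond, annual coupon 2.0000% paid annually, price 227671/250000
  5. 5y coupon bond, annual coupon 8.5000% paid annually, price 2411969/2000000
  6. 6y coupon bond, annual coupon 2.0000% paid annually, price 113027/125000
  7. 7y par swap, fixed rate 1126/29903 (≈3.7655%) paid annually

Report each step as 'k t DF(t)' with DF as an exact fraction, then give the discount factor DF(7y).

step 1 [1y] bond c/1=1/20: DF=(25011/25000 − 1/20·(0))/(1+1/20) = 1191/1250 ≈ 0.952800
step 2 [2y] swap r/1=231/4651: DF=(1 − 231/4651·(0.952800))/(1+231/4651) = 2269/2500 ≈ 0.907600
step 3 [3y] zero: DF = P = 4373/5000 ≈ 0.874600
step 4 [4y] bond c/1=1/50: DF=(227671/250000 − 1/50·(0.952800+0.907600+0.874600))/(1+1/50) = 1049/1250 ≈ 0.839200
step 5 [5y] bond c/1=17/200: DF=(2411969/2000000 − 17/200·(0.952800+0.907600+0.874600+0.839200))/(1+17/200) = 1663/2000 ≈ 0.831500
step 6 [6y] bond c/1=1/50: DF=(113027/125000 − 1/50·(0.952800+0.907600+0.874600+0.839200+0.831500))/(1+1/50) = 8001/10000 ≈ 0.800100
step 7 [7y] swap r/1=1126/29903: DF=(1 − 1126/29903·(0.952800+0.907600+0.874600+0.839200+0.831500+0.800100))/(1+1126/29903) = 1937/2500 ≈ 0.774800

1 1 1191/1250
2 2 2269/2500
3 3 4373/5000
4 4 1049/1250
5 5 1663/2000
6 6 8001/10000
7 7 1937/2500
DF(7y) = 1937/2500 ≈ 0.774800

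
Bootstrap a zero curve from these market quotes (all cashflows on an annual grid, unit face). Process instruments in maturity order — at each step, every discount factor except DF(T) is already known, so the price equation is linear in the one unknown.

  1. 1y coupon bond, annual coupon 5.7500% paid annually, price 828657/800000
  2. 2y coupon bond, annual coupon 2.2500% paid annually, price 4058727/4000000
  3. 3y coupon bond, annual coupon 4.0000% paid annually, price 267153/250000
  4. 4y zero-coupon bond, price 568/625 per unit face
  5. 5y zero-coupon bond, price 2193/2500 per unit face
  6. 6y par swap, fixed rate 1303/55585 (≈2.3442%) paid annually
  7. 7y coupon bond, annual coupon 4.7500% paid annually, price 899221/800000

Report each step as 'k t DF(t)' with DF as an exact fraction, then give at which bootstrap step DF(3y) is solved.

step 1 [1y] bond c/1=23/400: DF=(828657/800000 − 23/400·(0))/(1+23/400) = 1959/2000 ≈ 0.979500
step 2 [2y] bond c/1=9/400: DF=(4058727/4000000 − 9/400·(0.979500))/(1+9/400) = 2427/2500 ≈ 0.970800
step 3 [3y] bond c/1=1/25: DF=(267153/250000 − 1/25·(0.979500+0.970800))/(1+1/25) = 381/400 ≈ 0.952500
step 4 [4y] zero: DF = P = 568/625 ≈ 0.908800
step 5 [5y] zero: DF = P = 2193/2500 ≈ 0.877200
step 6 [6y] swap r/1=1303/55585: DF=(1 − 1303/55585·(0.979500+0.970800+0.952500+0.908800+0.877200))/(1+1303/55585) = 8697/10000 ≈ 0.869700
step 7 [7y] bond c/1=19/400: DF=(899221/800000 − 19/400·(0.979500+0.970800+0.952500+0.908800+0.877200+0.869700))/(1+19/400) = 821/1000 ≈ 0.821000

1 1 1959/2000
2 2 2427/2500
3 3 381/400
4 4 568/625
5 5 2193/2500
6 6 8697/10000
7 7 821/1000
DF(3y) is solved at step 3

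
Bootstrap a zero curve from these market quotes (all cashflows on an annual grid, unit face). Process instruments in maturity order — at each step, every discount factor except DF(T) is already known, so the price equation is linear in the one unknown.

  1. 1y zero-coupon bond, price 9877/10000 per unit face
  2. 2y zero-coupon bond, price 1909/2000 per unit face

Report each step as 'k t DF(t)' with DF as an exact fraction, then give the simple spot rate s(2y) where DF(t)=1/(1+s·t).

1 1 9877/10000
2 2 1909/2000
s(2y) = (1/(1909/2000) − 1)/(2) = 91/3818 ≈ 2.3834%

step 1 [1y] zero: DF = P = 9877/10000 ≈ 0.987700
step 2 [2y] zero: DF = P = 1909/2000 ≈ 0.954500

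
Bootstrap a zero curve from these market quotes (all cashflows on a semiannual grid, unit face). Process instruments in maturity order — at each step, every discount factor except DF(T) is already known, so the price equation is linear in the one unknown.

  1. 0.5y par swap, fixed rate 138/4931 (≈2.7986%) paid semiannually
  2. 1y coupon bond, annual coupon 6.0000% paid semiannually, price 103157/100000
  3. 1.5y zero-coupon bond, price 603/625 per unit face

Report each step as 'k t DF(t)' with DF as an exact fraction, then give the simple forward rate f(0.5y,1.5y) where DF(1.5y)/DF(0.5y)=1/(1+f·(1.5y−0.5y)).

step 1 [0.5y] swap r/2=69/4931: DF=(1 − 69/4931·(0))/(1+69/4931) = 4931/5000 ≈ 0.986200
step 2 [1y] bond c/2=3/100: DF=(103157/100000 − 3/100·(0.986200))/(1+3/100) = 608/625 ≈ 0.972800
step 3 [1.5y] zero: DF = P = 603/625 ≈ 0.964800

1 1/2 4931/5000
2 1 608/625
3 3/2 603/625
f(0.5y,1.5y) = ((4931/5000)/(603/625) − 1)/(1) = 107/4824 ≈ 2.2181%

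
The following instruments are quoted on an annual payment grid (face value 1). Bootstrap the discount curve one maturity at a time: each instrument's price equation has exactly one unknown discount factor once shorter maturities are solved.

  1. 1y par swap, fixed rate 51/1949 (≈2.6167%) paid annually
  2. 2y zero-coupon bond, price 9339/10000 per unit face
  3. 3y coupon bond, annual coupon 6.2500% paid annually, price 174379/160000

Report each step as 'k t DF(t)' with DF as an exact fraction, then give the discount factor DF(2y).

1 1 1949/2000
2 2 9339/10000
3 3 1827/2000
DF(2y) = 9339/10000 ≈ 0.933900

step 1 [1y] swap r/1=51/1949: DF=(1 − 51/1949·(0))/(1+51/1949) = 1949/2000 ≈ 0.974500
step 2 [2y] zero: DF = P = 9339/10000 ≈ 0.933900
step 3 [3y] bond c/1=1/16: DF=(174379/160000 − 1/16·(0.974500+0.933900))/(1+1/16) = 1827/2000 ≈ 0.913500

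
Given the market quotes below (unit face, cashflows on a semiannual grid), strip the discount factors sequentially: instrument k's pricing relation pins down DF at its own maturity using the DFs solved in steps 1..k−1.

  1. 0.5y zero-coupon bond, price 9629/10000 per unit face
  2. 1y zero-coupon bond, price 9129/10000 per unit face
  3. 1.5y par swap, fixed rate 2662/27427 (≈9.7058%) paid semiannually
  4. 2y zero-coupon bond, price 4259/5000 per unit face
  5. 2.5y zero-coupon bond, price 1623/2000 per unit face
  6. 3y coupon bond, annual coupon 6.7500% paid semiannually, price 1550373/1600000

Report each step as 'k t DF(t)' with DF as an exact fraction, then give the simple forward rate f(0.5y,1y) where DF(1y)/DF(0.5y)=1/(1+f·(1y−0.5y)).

1 1/2 9629/10000
2 1 9129/10000
3 3/2 8669/10000
4 2 4259/5000
5 5/2 1623/2000
6 3 1587/2000
f(0.5y,1y) = ((9629/10000)/(9129/10000) − 1)/(1/2) = 1000/9129 ≈ 10.9541%

step 1 [0.5y] zero: DF = P = 9629/10000 ≈ 0.962900
step 2 [1y] zero: DF = P = 9129/10000 ≈ 0.912900
step 3 [1.5y] swap r/2=1331/27427: DF=(1 − 1331/27427·(0.962900+0.912900))/(1+1331/27427) = 8669/10000 ≈ 0.866900
step 4 [2y] zero: DF = P = 4259/5000 ≈ 0.851800
step 5 [2.5y] zero: DF = P = 1623/2000 ≈ 0.811500
step 6 [3y] bond c/2=27/800: DF=(1550373/1600000 − 27/800·(0.962900+0.912900+0.866900+0.851800+0.811500))/(1+27/800) = 1587/2000 ≈ 0.793500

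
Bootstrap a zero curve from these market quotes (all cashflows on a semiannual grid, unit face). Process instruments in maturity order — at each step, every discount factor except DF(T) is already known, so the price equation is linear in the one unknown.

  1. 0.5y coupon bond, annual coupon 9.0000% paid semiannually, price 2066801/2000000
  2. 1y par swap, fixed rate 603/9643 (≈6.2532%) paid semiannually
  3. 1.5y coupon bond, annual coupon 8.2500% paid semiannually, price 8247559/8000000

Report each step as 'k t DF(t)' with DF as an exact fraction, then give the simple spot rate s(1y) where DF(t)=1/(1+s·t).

1 1/2 9889/10000
2 1 9397/10000
3 3/2 9137/10000
s(1y) = (1/(9397/10000) − 1)/(1) = 603/9397 ≈ 6.4169%

step 1 [0.5y] bond c/2=9/200: DF=(2066801/2000000 − 9/200·(0))/(1+9/200) = 9889/10000 ≈ 0.988900
step 2 [1y] swap r/2=603/19286: DF=(1 − 603/19286·(0.988900))/(1+603/19286) = 9397/10000 ≈ 0.939700
step 3 [1.5y] bond c/2=33/800: DF=(8247559/8000000 − 33/800·(0.988900+0.939700))/(1+33/800) = 9137/10000 ≈ 0.913700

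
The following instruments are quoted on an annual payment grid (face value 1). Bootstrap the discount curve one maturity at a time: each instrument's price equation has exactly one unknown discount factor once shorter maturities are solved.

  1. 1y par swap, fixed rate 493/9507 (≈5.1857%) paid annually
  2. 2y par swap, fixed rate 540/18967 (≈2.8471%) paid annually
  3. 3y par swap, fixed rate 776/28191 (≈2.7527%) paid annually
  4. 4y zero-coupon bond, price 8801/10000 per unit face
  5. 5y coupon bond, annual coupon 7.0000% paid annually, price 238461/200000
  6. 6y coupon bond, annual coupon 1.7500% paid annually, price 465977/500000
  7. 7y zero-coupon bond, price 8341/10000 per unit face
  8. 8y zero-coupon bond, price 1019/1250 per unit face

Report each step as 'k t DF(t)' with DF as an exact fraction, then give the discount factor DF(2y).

1 1 9507/10000
2 2 473/500
3 3 1153/1250
4 4 8801/10000
5 5 8723/10000
6 6 8373/10000
7 7 8341/10000
8 8 1019/1250
DF(2y) = 473/500 ≈ 0.946000

step 1 [1y] swap r/1=493/9507: DF=(1 − 493/9507·(0))/(1+493/9507) = 9507/10000 ≈ 0.950700
step 2 [2y] swap r/1=540/18967: DF=(1 − 540/18967·(0.950700))/(1+540/18967) = 473/500 ≈ 0.946000
step 3 [3y] swap r/1=776/28191: DF=(1 − 776/28191·(0.950700+0.946000))/(1+776/28191) = 1153/1250 ≈ 0.922400
step 4 [4y] zero: DF = P = 8801/10000 ≈ 0.880100
step 5 [5y] bond c/1=7/100: DF=(238461/200000 − 7/100·(0.950700+0.946000+0.922400+0.880100))/(1+7/100) = 8723/10000 ≈ 0.872300
step 6 [6y] bond c/1=7/400: DF=(465977/500000 − 7/400·(0.950700+0.946000+0.922400+0.880100+0.872300))/(1+7/400) = 8373/10000 ≈ 0.837300
step 7 [7y] zero: DF = P = 8341/10000 ≈ 0.834100
step 8 [8y] zero: DF = P = 1019/1250 ≈ 0.815200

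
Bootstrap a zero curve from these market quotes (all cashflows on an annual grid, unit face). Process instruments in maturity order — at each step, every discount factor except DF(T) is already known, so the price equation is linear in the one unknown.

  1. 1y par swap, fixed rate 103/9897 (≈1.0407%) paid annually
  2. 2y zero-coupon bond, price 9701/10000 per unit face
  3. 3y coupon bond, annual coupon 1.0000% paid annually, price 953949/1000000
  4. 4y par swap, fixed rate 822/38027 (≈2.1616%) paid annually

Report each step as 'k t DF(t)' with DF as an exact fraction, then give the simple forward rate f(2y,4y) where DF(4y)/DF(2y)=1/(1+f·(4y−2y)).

step 1 [1y] swap r/1=103/9897: DF=(1 − 103/9897·(0))/(1+103/9897) = 9897/10000 ≈ 0.989700
step 2 [2y] zero: DF = P = 9701/10000 ≈ 0.970100
step 3 [3y] bond c/1=1/100: DF=(953949/1000000 − 1/100·(0.989700+0.970100))/(1+1/100) = 9251/10000 ≈ 0.925100
step 4 [4y] swap r/1=822/38027: DF=(1 − 822/38027·(0.989700+0.970100+0.925100))/(1+822/38027) = 4589/5000 ≈ 0.917800

1 1 9897/10000
2 2 9701/10000
3 3 9251/10000
4 4 4589/5000
f(2y,4y) = ((9701/10000)/(4589/5000) − 1)/(2) = 523/18356 ≈ 2.8492%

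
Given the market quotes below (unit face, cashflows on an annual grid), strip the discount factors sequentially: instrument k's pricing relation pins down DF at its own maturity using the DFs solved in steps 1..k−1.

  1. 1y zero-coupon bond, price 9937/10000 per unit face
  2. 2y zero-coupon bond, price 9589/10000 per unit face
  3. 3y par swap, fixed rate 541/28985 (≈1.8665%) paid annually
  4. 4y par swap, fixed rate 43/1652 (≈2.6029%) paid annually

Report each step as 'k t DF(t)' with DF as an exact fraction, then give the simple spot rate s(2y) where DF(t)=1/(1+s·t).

step 1 [1y] zero: DF = P = 9937/10000 ≈ 0.993700
step 2 [2y] zero: DF = P = 9589/10000 ≈ 0.958900
step 3 [3y] swap r/1=541/28985: DF=(1 − 541/28985·(0.993700+0.958900))/(1+541/28985) = 9459/10000 ≈ 0.945900
step 4 [4y] swap r/1=43/1652: DF=(1 − 43/1652·(0.993700+0.958900+0.945900))/(1+43/1652) = 9011/10000 ≈ 0.901100

1 1 9937/10000
2 2 9589/10000
3 3 9459/10000
4 4 9011/10000
s(2y) = (1/(9589/10000) − 1)/(2) = 411/19178 ≈ 2.1431%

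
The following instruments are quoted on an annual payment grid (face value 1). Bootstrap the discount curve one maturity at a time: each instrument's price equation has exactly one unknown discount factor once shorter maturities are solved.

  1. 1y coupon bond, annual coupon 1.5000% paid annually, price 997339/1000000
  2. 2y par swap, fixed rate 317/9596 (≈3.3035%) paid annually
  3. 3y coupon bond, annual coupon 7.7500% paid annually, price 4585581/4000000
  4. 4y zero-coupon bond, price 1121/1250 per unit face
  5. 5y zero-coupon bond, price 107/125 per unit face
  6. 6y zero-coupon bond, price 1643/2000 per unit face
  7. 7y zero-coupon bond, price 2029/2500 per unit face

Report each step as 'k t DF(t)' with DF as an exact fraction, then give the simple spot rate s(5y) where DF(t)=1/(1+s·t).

step 1 [1y] bond c/1=3/200: DF=(997339/1000000 − 3/200·(0))/(1+3/200) = 4913/5000 ≈ 0.982600
step 2 [2y] swap r/1=317/9596: DF=(1 − 317/9596·(0.982600))/(1+317/9596) = 4683/5000 ≈ 0.936600
step 3 [3y] bond c/1=31/400: DF=(4585581/4000000 − 31/400·(0.982600+0.936600))/(1+31/400) = 9259/10000 ≈ 0.925900
step 4 [4y] zero: DF = P = 1121/1250 ≈ 0.896800
step 5 [5y] zero: DF = P = 107/125 ≈ 0.856000
step 6 [6y] zero: DF = P = 1643/2000 ≈ 0.821500
step 7 [7y] zero: DF = P = 2029/2500 ≈ 0.811600

1 1 4913/5000
2 2 4683/5000
3 3 9259/10000
4 4 1121/1250
5 5 107/125
6 6 1643/2000
7 7 2029/2500
s(5y) = (1/(107/125) − 1)/(5) = 18/535 ≈ 3.3645%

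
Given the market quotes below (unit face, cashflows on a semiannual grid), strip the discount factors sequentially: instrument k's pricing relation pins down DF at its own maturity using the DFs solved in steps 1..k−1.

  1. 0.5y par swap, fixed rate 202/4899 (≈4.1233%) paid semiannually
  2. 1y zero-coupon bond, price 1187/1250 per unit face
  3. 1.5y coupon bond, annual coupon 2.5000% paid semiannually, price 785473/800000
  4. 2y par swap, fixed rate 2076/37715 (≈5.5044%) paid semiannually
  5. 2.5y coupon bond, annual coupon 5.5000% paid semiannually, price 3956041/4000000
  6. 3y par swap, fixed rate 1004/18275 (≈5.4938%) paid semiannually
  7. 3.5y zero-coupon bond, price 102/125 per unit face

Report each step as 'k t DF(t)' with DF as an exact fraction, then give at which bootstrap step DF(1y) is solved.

1 1/2 4899/5000
2 1 1187/1250
3 3/2 9459/10000
4 2 4481/5000
5 5/2 1077/1250
6 3 4247/5000
7 7/2 102/125
DF(1y) is solved at step 2

step 1 [0.5y] swap r/2=101/4899: DF=(1 − 101/4899·(0))/(1+101/4899) = 4899/5000 ≈ 0.979800
step 2 [1y] zero: DF = P = 1187/1250 ≈ 0.949600
step 3 [1.5y] bond c/2=1/80: DF=(785473/800000 − 1/80·(0.979800+0.949600))/(1+1/80) = 9459/10000 ≈ 0.945900
step 4 [2y] swap r/2=1038/37715: DF=(1 − 1038/37715·(0.979800+0.949600+0.945900))/(1+1038/37715) = 4481/5000 ≈ 0.896200
step 5 [2.5y] bond c/2=11/400: DF=(3956041/4000000 − 11/400·(0.979800+0.949600+0.945900+0.896200))/(1+11/400) = 1077/1250 ≈ 0.861600
step 6 [3y] swap r/2=502/18275: DF=(1 − 502/18275·(0.979800+0.949600+0.945900+0.896200+0.861600))/(1+502/18275) = 4247/5000 ≈ 0.849400
step 7 [3.5y] zero: DF = P = 102/125 ≈ 0.816000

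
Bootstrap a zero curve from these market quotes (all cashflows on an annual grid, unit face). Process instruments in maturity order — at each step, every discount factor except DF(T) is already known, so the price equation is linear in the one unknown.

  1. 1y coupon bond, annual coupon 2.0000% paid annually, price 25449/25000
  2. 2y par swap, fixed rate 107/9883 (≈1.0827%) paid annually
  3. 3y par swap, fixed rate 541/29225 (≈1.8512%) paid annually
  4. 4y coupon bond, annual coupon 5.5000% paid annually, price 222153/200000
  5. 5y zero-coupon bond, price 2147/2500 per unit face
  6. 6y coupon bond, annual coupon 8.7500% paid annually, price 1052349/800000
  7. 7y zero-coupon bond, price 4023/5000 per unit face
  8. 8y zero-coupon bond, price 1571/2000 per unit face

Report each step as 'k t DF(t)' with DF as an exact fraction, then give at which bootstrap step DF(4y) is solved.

step 1 [1y] bond c/1=1/50: DF=(25449/25000 − 1/50·(0))/(1+1/50) = 499/500 ≈ 0.998000
step 2 [2y] swap r/1=107/9883: DF=(1 − 107/9883·(0.998000))/(1+107/9883) = 4893/5000 ≈ 0.978600
step 3 [3y] swap r/1=541/29225: DF=(1 − 541/29225·(0.998000+0.978600))/(1+541/29225) = 9459/10000 ≈ 0.945900
step 4 [4y] bond c/1=11/200: DF=(222153/200000 − 11/200·(0.998000+0.978600+0.945900))/(1+11/200) = 1801/2000 ≈ 0.900500
step 5 [5y] zero: DF = P = 2147/2500 ≈ 0.858800
step 6 [6y] bond c/1=7/80: DF=(1052349/800000 − 7/80·(0.998000+0.978600+0.945900+0.900500+0.858800))/(1+7/80) = 8329/10000 ≈ 0.832900
step 7 [7y] zero: DF = P = 4023/5000 ≈ 0.804600
step 8 [8y] zero: DF = P = 1571/2000 ≈ 0.785500

1 1 499/500
2 2 4893/5000
3 3 9459/10000
4 4 1801/2000
5 5 2147/2500
6 6 8329/10000
7 7 4023/5000
8 8 1571/2000
DF(4y) is solved at step 4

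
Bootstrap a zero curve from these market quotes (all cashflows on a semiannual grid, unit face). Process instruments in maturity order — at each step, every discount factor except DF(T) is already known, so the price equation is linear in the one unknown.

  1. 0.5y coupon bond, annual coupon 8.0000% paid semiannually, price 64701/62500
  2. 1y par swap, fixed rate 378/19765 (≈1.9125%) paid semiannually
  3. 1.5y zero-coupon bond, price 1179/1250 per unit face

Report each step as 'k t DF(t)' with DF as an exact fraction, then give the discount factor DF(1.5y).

1 1/2 4977/5000
2 1 9811/10000
3 3/2 1179/1250
DF(1.5y) = 1179/1250 ≈ 0.943200

step 1 [0.5y] bond c/2=1/25: DF=(64701/62500 − 1/25·(0))/(1+1/25) = 4977/5000 ≈ 0.995400
step 2 [1y] swap r/2=189/19765: DF=(1 − 189/19765·(0.995400))/(1+189/19765) = 9811/10000 ≈ 0.981100
step 3 [1.5y] zero: DF = P = 1179/1250 ≈ 0.943200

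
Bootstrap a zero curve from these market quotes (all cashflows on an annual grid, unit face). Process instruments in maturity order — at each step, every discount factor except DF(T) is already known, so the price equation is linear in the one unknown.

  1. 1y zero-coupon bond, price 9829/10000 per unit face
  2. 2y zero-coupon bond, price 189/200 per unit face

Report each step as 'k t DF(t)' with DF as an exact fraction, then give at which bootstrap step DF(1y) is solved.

step 1 [1y] zero: DF = P = 9829/10000 ≈ 0.982900
step 2 [2y] zero: DF = P = 189/200 ≈ 0.945000

1 1 9829/10000
2 2 189/200
DF(1y) is solved at step 1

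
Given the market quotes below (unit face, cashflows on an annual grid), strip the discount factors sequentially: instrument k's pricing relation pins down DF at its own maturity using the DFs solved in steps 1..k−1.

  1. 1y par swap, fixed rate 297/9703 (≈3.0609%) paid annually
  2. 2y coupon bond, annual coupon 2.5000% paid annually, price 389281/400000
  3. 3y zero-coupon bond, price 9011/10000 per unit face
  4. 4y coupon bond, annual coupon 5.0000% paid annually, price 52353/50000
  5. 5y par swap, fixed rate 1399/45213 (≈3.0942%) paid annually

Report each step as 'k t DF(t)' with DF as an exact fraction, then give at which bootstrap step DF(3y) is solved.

1 1 9703/10000
2 2 4629/5000
3 3 9011/10000
4 4 108/125
5 5 8601/10000
DF(3y) is solved at step 3

step 1 [1y] swap r/1=297/9703: DF=(1 − 297/9703·(0))/(1+297/9703) = 9703/10000 ≈ 0.970300
step 2 [2y] bond c/1=1/40: DF=(389281/400000 − 1/40·(0.970300))/(1+1/40) = 4629/5000 ≈ 0.925800
step 3 [3y] zero: DF = P = 9011/10000 ≈ 0.901100
step 4 [4y] bond c/1=1/20: DF=(52353/50000 − 1/20·(0.970300+0.925800+0.901100))/(1+1/20) = 108/125 ≈ 0.864000
step 5 [5y] swap r/1=1399/45213: DF=(1 − 1399/45213·(0.970300+0.925800+0.901100+0.864000))/(1+1399/45213) = 8601/10000 ≈ 0.860100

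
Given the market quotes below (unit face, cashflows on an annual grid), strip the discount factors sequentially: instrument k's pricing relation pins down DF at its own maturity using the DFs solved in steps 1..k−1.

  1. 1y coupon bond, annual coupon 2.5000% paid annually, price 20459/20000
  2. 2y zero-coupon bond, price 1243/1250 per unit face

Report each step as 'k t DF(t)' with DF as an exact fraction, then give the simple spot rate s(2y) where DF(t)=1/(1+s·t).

step 1 [1y] bond c/1=1/40: DF=(20459/20000 − 1/40·(0))/(1+1/40) = 499/500 ≈ 0.998000
step 2 [2y] zero: DF = P = 1243/1250 ≈ 0.994400

1 1 499/500
2 2 1243/1250
s(2y) = (1/(1243/1250) − 1)/(2) = 7/2486 ≈ 0.2816%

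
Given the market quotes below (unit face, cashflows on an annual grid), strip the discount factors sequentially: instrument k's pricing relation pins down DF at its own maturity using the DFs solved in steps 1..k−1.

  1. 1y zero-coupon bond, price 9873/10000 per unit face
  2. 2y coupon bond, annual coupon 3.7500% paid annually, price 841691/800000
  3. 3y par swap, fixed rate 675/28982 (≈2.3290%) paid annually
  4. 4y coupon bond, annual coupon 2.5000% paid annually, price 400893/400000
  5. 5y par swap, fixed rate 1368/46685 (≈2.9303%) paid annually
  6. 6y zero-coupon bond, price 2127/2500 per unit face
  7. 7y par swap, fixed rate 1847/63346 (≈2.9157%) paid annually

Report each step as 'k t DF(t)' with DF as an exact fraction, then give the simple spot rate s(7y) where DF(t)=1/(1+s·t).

1 1 9873/10000
2 2 1223/1250
3 3 373/400
4 4 9071/10000
5 5 1079/1250
6 6 2127/2500
7 7 8153/10000
s(7y) = (1/(8153/10000) − 1)/(7) = 1847/57071 ≈ 3.2363%

step 1 [1y] zero: DF = P = 9873/10000 ≈ 0.987300
step 2 [2y] bond c/1=3/80: DF=(841691/800000 − 3/80·(0.987300))/(1+3/80) = 1223/1250 ≈ 0.978400
step 3 [3y] swap r/1=675/28982: DF=(1 − 675/28982·(0.987300+0.978400))/(1+675/28982) = 373/400 ≈ 0.932500
step 4 [4y] bond c/1=1/40: DF=(400893/400000 − 1/40·(0.987300+0.978400+0.932500))/(1+1/40) = 9071/10000 ≈ 0.907100
step 5 [5y] swap r/1=1368/46685: DF=(1 − 1368/46685·(0.987300+0.978400+0.932500+0.907100))/(1+1368/46685) = 1079/1250 ≈ 0.863200
step 6 [6y] zero: DF = P = 2127/2500 ≈ 0.850800
step 7 [7y] swap r/1=1847/63346: DF=(1 − 1847/63346·(0.987300+0.978400+0.932500+0.907100+0.863200+0.850800))/(1+1847/63346) = 8153/10000 ≈ 0.815300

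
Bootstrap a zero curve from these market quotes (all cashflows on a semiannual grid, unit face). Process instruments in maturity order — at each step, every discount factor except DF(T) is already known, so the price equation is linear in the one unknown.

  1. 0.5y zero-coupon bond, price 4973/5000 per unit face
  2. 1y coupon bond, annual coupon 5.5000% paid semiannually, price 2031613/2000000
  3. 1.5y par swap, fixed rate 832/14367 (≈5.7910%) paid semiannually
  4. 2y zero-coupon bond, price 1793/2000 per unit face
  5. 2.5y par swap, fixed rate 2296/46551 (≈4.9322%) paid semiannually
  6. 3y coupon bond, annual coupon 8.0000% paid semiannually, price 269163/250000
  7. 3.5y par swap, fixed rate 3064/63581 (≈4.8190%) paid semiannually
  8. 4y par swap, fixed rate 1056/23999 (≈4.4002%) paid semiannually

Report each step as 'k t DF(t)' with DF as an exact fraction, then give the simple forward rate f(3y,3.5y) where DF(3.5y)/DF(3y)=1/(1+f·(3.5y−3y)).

1 1/2 4973/5000
2 1 481/500
3 3/2 573/625
4 2 1793/2000
5 5/2 2213/2500
6 3 4281/5000
7 7/2 2117/2500
8 4 526/625
f(3y,3.5y) = ((4281/5000)/(2117/2500) − 1)/(1/2) = 47/2117 ≈ 2.2201%

step 1 [0.5y] zero: DF = P = 4973/5000 ≈ 0.994600
step 2 [1y] bond c/2=11/400: DF=(2031613/2000000 − 11/400·(0.994600))/(1+11/400) = 481/500 ≈ 0.962000
step 3 [1.5y] swap r/2=416/14367: DF=(1 − 416/14367·(0.994600+0.962000))/(1+416/14367) = 573/625 ≈ 0.916800
step 4 [2y] zero: DF = P = 1793/2000 ≈ 0.896500
step 5 [2.5y] swap r/2=1148/46551: DF=(1 − 1148/46551·(0.994600+0.962000+0.916800+0.896500))/(1+1148/46551) = 2213/2500 ≈ 0.885200
step 6 [3y] bond c/2=1/25: DF=(269163/250000 − 1/25·(0.994600+0.962000+0.916800+0.896500+0.885200))/(1+1/25) = 4281/5000 ≈ 0.856200
step 7 [3.5y] swap r/2=1532/63581: DF=(1 − 1532/63581·(0.994600+0.962000+0.916800+0.896500+0.885200+0.856200))/(1+1532/63581) = 2117/2500 ≈ 0.846800
step 8 [4y] swap r/2=528/23999: DF=(1 − 528/23999·(0.994600+0.962000+0.916800+0.896500+0.885200+0.856200+0.846800))/(1+528/23999) = 526/625 ≈ 0.841600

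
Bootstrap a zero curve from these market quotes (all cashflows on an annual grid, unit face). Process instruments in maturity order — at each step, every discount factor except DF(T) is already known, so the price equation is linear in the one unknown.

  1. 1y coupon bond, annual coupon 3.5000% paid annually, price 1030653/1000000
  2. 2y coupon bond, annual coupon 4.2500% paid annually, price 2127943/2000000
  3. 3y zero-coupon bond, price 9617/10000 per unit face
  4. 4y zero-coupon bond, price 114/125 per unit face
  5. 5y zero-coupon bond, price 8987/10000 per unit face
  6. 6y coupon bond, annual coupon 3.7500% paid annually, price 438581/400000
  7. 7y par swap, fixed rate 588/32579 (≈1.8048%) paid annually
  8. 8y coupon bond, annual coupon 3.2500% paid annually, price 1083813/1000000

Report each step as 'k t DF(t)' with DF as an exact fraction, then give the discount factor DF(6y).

step 1 [1y] bond c/1=7/200: DF=(1030653/1000000 − 7/200·(0))/(1+7/200) = 4979/5000 ≈ 0.995800
step 2 [2y] bond c/1=17/400: DF=(2127943/2000000 − 17/400·(0.995800))/(1+17/400) = 49/50 ≈ 0.980000
step 3 [3y] zero: DF = P = 9617/10000 ≈ 0.961700
step 4 [4y] zero: DF = P = 114/125 ≈ 0.912000
step 5 [5y] zero: DF = P = 8987/10000 ≈ 0.898700
step 6 [6y] bond c/1=3/80: DF=(438581/400000 − 3/80·(0.995800+0.980000+0.961700+0.912000+0.898700))/(1+3/80) = 2213/2500 ≈ 0.885200
step 7 [7y] swap r/1=588/32579: DF=(1 − 588/32579·(0.995800+0.980000+0.961700+0.912000+0.898700+0.885200))/(1+588/32579) = 1103/1250 ≈ 0.882400
step 8 [8y] bond c/1=13/400: DF=(1083813/1000000 − 13/400·(0.995800+0.980000+0.961700+0.912000+0.898700+0.885200+0.882400))/(1+13/400) = 4223/5000 ≈ 0.844600

1 1 4979/5000
2 2 49/50
3 3 9617/10000
4 4 114/125
5 5 8987/10000
6 6 2213/2500
7 7 1103/1250
8 8 4223/5000
DF(6y) = 2213/2500 ≈ 0.885200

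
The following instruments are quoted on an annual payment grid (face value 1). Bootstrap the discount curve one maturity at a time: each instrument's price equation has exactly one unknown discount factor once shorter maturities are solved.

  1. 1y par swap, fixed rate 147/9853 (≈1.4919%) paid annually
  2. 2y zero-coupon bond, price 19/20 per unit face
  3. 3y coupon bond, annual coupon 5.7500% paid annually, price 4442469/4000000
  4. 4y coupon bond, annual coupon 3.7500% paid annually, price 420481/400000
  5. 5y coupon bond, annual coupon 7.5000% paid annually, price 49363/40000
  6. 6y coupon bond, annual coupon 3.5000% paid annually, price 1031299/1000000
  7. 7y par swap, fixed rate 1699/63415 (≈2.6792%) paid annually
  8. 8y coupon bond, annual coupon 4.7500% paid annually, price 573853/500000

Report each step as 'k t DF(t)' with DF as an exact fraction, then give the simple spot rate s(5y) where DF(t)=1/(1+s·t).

step 1 [1y] swap r/1=147/9853: DF=(1 − 147/9853·(0))/(1+147/9853) = 9853/10000 ≈ 0.985300
step 2 [2y] zero: DF = P = 19/20 ≈ 0.950000
step 3 [3y] bond c/1=23/400: DF=(4442469/4000000 − 23/400·(0.985300+0.950000))/(1+23/400) = 189/200 ≈ 0.945000
step 4 [4y] bond c/1=3/80: DF=(420481/400000 − 3/80·(0.985300+0.950000+0.945000))/(1+3/80) = 9091/10000 ≈ 0.909100
step 5 [5y] bond c/1=3/40: DF=(49363/40000 − 3/40·(0.985300+0.950000+0.945000+0.909100))/(1+3/40) = 2209/2500 ≈ 0.883600
step 6 [6y] bond c/1=7/200: DF=(1031299/1000000 − 7/200·(0.985300+0.950000+0.945000+0.909100+0.883600))/(1+7/200) = 524/625 ≈ 0.838400
step 7 [7y] swap r/1=1699/63415: DF=(1 − 1699/63415·(0.985300+0.950000+0.945000+0.909100+0.883600+0.838400))/(1+1699/63415) = 8301/10000 ≈ 0.830100
step 8 [8y] bond c/1=19/400: DF=(573853/500000 − 19/400·(0.985300+0.950000+0.945000+0.909100+0.883600+0.838400+0.830100))/(1+19/400) = 8081/10000 ≈ 0.808100

1 1 9853/10000
2 2 19/20
3 3 189/200
4 4 9091/10000
5 5 2209/2500
6 6 524/625
7 7 8301/10000
8 8 8081/10000
s(5y) = (1/(2209/2500) − 1)/(5) = 291/11045 ≈ 2.6347%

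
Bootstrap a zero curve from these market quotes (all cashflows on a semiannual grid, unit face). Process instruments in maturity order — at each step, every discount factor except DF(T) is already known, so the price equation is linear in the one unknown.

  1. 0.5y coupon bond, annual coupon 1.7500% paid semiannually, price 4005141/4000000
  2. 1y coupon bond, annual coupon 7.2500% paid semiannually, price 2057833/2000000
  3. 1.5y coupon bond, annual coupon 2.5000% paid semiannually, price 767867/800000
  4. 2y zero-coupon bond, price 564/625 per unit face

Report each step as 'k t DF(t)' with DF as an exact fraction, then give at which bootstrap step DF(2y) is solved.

step 1 [0.5y] bond c/2=7/800: DF=(4005141/4000000 − 7/800·(0))/(1+7/800) = 4963/5000 ≈ 0.992600
step 2 [1y] bond c/2=29/800: DF=(2057833/2000000 − 29/800·(0.992600))/(1+29/800) = 4791/5000 ≈ 0.958200
step 3 [1.5y] bond c/2=1/80: DF=(767867/800000 − 1/80·(0.992600+0.958200))/(1+1/80) = 9239/10000 ≈ 0.923900
step 4 [2y] zero: DF = P = 564/625 ≈ 0.902400

1 1/2 4963/5000
2 1 4791/5000
3 3/2 9239/10000
4 2 564/625
DF(2y) is solved at step 4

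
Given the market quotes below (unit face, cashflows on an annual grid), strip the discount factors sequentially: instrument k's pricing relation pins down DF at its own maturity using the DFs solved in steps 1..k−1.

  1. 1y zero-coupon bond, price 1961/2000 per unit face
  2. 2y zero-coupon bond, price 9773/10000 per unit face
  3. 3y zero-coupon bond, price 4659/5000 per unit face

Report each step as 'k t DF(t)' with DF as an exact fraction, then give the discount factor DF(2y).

step 1 [1y] zero: DF = P = 1961/2000 ≈ 0.980500
step 2 [2y] zero: DF = P = 9773/10000 ≈ 0.977300
step 3 [3y] zero: DF = P = 4659/5000 ≈ 0.931800

1 1 1961/2000
2 2 9773/10000
3 3 4659/5000
DF(2y) = 9773/10000 ≈ 0.977300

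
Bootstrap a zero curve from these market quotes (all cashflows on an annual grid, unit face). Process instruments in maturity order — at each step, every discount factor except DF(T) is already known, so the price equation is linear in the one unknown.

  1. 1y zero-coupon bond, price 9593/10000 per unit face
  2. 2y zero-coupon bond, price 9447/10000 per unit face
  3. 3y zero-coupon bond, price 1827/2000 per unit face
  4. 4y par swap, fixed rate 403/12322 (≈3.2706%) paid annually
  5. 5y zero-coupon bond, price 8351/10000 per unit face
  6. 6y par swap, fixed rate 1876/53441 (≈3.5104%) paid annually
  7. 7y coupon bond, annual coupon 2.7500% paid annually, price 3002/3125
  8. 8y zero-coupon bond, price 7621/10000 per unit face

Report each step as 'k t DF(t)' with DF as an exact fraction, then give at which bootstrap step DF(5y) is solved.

1 1 9593/10000
2 2 9447/10000
3 3 1827/2000
4 4 8791/10000
5 5 8351/10000
6 6 2031/2500
7 7 7919/10000
8 8 7621/10000
DF(5y) is solved at step 5

step 1 [1y] zero: DF = P = 9593/10000 ≈ 0.959300
step 2 [2y] zero: DF = P = 9447/10000 ≈ 0.944700
step 3 [3y] zero: DF = P = 1827/2000 ≈ 0.913500
step 4 [4y] swap r/1=403/12322: DF=(1 − 403/12322·(0.959300+0.944700+0.913500))/(1+403/12322) = 8791/10000 ≈ 0.879100
step 5 [5y] zero: DF = P = 8351/10000 ≈ 0.835100
step 6 [6y] swap r/1=1876/53441: DF=(1 − 1876/53441·(0.959300+0.944700+0.913500+0.879100+0.835100))/(1+1876/53441) = 2031/2500 ≈ 0.812400
step 7 [7y] bond c/1=11/400: DF=(3002/3125 − 11/400·(0.959300+0.944700+0.913500+0.879100+0.835100+0.812400))/(1+11/400) = 7919/10000 ≈ 0.791900
step 8 [8y] zero: DF = P = 7621/10000 ≈ 0.762100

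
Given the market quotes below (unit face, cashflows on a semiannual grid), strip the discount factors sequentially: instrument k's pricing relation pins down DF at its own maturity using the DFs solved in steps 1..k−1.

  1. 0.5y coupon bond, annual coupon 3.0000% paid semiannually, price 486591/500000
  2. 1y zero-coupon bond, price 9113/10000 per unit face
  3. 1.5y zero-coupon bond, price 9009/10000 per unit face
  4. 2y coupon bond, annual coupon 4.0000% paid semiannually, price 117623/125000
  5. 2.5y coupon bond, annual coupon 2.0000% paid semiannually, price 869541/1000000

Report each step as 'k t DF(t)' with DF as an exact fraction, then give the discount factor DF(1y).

step 1 [0.5y] bond c/2=3/200: DF=(486591/500000 − 3/200·(0))/(1+3/200) = 2397/2500 ≈ 0.958800
step 2 [1y] zero: DF = P = 9113/10000 ≈ 0.911300
step 3 [1.5y] zero: DF = P = 9009/10000 ≈ 0.900900
step 4 [2y] bond c/2=1/50: DF=(117623/125000 − 1/50·(0.958800+0.911300+0.900900))/(1+1/50) = 4341/5000 ≈ 0.868200
step 5 [2.5y] bond c/2=1/100: DF=(869541/1000000 − 1/100·(0.958800+0.911300+0.900900+0.868200))/(1+1/100) = 8249/10000 ≈ 0.824900

1 1/2 2397/2500
2 1 9113/10000
3 3/2 9009/10000
4 2 4341/5000
5 5/2 8249/10000
DF(1y) = 9113/10000 ≈ 0.911300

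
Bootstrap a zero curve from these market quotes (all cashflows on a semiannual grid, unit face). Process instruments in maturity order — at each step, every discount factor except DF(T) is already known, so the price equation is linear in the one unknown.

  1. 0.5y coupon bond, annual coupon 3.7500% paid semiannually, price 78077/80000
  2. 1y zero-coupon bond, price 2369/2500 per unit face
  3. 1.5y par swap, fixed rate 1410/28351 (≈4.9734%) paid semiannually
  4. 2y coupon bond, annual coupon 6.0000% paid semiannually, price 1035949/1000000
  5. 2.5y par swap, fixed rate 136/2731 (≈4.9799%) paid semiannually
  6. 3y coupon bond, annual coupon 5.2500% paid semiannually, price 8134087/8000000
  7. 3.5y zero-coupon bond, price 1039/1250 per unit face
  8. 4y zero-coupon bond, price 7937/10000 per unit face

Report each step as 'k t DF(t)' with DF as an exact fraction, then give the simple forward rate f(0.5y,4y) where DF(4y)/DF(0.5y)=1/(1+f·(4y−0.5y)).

1 1/2 479/500
2 1 2369/2500
3 3/2 1859/2000
4 2 577/625
5 5/2 2211/2500
6 3 109/125
7 7/2 1039/1250
8 4 7937/10000
f(0.5y,4y) = ((479/500)/(7937/10000) − 1)/(7/2) = 3286/55559 ≈ 5.9144%

step 1 [0.5y] bond c/2=3/160: DF=(78077/80000 − 3/160·(0))/(1+3/160) = 479/500 ≈ 0.958000
step 2 [1y] zero: DF = P = 2369/2500 ≈ 0.947600
step 3 [1.5y] swap r/2=705/28351: DF=(1 − 705/28351·(0.958000+0.947600))/(1+705/28351) = 1859/2000 ≈ 0.929500
step 4 [2y] bond c/2=3/100: DF=(1035949/1000000 − 3/100·(0.958000+0.947600+0.929500))/(1+3/100) = 577/625 ≈ 0.923200
step 5 [2.5y] swap r/2=68/2731: DF=(1 − 68/2731·(0.958000+0.947600+0.929500+0.923200))/(1+68/2731) = 2211/2500 ≈ 0.884400
step 6 [3y] bond c/2=21/800: DF=(8134087/8000000 − 21/800·(0.958000+0.947600+0.929500+0.923200+0.884400))/(1+21/800) = 109/125 ≈ 0.872000
step 7 [3.5y] zero: DF = P = 1039/1250 ≈ 0.831200
step 8 [4y] zero: DF = P = 7937/10000 ≈ 0.793700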